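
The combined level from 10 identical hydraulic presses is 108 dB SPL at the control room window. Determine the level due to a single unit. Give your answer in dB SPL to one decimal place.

98.0 dB SPL

For N identical incoherent sources L_total = L₁ + 10·log₁₀ N, so L₁ = 108 − 10·log₁₀(10) = 108 − 10.000.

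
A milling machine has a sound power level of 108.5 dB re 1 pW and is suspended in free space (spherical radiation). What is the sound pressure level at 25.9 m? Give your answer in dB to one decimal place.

The power spreads over a sphere of area 4π·r², so L_p = L_w − 10·log₁₀(4π·r²).
4π·r² = 8430 m², 10·log₁₀ of that is 39.258 dB.
L_p = 108.5 − 39.258 = 69.24 dB.

69.2 dB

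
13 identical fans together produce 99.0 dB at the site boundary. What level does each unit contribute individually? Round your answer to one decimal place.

For N identical incoherent sources L_total = L₁ + 10·log₁₀ N, so L₁ = 99.0 − 10·log₁₀(13) = 99.0 − 11.139.

87.9 dB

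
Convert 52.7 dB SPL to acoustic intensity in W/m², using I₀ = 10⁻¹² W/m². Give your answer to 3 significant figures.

L = 10·log₁₀(I/I₀) ⇒ I = I₀·10^(L/10) = 10⁻¹² × 10^5.27.

1.86e-07 W/m²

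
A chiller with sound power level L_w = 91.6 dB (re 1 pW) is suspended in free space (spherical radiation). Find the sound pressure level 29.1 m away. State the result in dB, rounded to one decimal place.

51.3 dB

L_p = L_w − 10·log₁₀(4π·r²) with r = 29.1 m.
4π·r² = 1.064e+04 m², 10·log₁₀ of that is 40.270 dB.
L_p = 91.6 − 40.270 = 51.33 dB.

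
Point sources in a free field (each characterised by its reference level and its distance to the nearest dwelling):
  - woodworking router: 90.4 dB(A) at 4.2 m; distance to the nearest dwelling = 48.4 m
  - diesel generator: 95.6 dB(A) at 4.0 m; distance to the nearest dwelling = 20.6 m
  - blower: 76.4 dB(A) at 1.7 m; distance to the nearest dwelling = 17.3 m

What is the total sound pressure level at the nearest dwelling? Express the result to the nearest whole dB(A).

82 dB(A)

Apply inverse-square spreading to bring every level to the receiver, then sum 10^(L/10).
woodworking router: 90.4 − 20·log₁₀(48.4/4.2) = 90.4 − 21.23 = 69.17 dB(A).
diesel generator: 95.6 − 20·log₁₀(20.6/4.0) = 95.6 − 14.24 = 81.36 dB(A).
blower: 76.4 − 20·log₁₀(17.3/1.7) = 76.4 − 20.15 = 56.25 dB(A).
Σ 10^(L/10) = 1.456e+08 → L_total = 10·log₁₀(1.456e+08) = 81.63 dB(A).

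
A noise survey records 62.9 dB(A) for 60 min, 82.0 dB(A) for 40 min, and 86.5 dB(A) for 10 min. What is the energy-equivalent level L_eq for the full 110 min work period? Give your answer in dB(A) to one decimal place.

80.0 dB(A)

Weight each interval's intensity by its duration and average over T = 110 min:
Σ tᵢ·10^(Lᵢ/10) = 60·10^(62.9/10) + 40·10^(82.0/10) + 10·10^(86.5/10) = 1.092e+10.
L_eq = 10·log₁₀(1.092e+10/110) = 79.97 dB(A).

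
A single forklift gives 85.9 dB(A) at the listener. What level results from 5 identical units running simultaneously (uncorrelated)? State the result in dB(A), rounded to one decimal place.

92.9 dB(A)

N identical incoherent sources raise the level by 10·log₁₀ N.
L_total = 85.9 + 10·log₁₀(5) = 85.9 + 6.990 = 92.89 dB(A).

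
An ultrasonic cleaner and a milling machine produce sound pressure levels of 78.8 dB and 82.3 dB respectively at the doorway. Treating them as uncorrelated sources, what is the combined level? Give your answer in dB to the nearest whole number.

84 dB

For uncorrelated sources the intensities add, so convert each level to linear form, sum, and take 10·log₁₀ of the total.
Σ 10^(L/10) = 10^(78.8/10) + 10^(82.3/10) = 2.457e+08.
L_total = 10·log₁₀(2.457e+08) = 83.90 dB.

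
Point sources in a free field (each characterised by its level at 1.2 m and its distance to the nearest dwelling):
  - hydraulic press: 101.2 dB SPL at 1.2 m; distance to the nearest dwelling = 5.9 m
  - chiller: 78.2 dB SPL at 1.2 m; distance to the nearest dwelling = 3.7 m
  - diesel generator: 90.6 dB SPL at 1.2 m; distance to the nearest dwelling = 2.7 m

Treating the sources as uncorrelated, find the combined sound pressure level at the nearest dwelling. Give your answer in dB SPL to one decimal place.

First find each source's level at the receiver (point-source: −20·log₁₀(r/r_ref)), then combine on an intensity basis.
hydraulic press: 101.2 − 20·log₁₀(5.9/1.2) = 101.2 − 13.83 = 87.37 dB SPL.
chiller: 78.2 − 20·log₁₀(3.7/1.2) = 78.2 − 9.78 = 68.42 dB SPL.
diesel generator: 90.6 − 20·log₁₀(2.7/1.2) = 90.6 − 7.04 = 83.56 dB SPL.
Σ 10^(L/10) = 7.791e+08 → L_total = 10·log₁₀(7.791e+08) = 88.92 dB SPL.

88.9 dB SPL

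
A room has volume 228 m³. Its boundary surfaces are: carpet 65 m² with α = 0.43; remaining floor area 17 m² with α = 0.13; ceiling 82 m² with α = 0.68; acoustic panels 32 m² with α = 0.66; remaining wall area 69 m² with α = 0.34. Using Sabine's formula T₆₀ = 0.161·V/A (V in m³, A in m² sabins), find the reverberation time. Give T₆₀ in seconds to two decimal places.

0.28 s

Summing Sᵢαᵢ: 65·0.43 + 17·0.13 + 82·0.68 + 32·0.66 + 69·0.34 = 130.50 m².
T₆₀ = 0.161 × 228 / 130.50 = 0.281 s.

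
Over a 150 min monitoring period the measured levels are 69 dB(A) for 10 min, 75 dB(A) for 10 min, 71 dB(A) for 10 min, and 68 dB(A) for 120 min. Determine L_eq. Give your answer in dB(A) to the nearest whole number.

69 dB(A)

L_eq = 10·log₁₀[(1/T)·Σ tᵢ·10^(Lᵢ/10)] with T = 150 min.
Σ tᵢ·10^(Lᵢ/10) = 10·10^(69/10) + 10·10^(75/10) + 10·10^(71/10) + 120·10^(68/10) = 1.279e+09.
L_eq = 10·log₁₀(1.279e+09/150) = 69.31 dB(A).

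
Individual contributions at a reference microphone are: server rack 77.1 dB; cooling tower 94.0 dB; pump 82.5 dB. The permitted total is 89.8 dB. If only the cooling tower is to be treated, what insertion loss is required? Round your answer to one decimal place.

The untreated sources together contribute 10^(77.1/10) + 10^(82.5/10) = 2.291e+08, i.e. 83.60 dB.
To meet 89.8 dB overall, the treated cooling tower may contribute at most 10^(89.8/10) − 2.291e+08 = 7.259e+08, i.e. 88.61 dB.
So the cooling tower must be reduced from 94.0 to 88.61 dB: IL = 5.39 dB.

5.4 dB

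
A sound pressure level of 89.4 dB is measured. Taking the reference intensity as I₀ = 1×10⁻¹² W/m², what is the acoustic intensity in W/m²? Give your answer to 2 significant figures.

0.00087 W/m²

I/I₀ = 10^(89.4/10) = 8.71e+08, so I = 8.71e+08 × 10⁻¹² W/m².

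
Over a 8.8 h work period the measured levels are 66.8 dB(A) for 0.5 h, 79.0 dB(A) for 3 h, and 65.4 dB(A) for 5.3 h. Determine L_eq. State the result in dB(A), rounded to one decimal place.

74.7 dB(A)

The energy average is taken in the linear domain: L_eq = 10·log₁₀[(Σ tᵢ·10^(Lᵢ/10))/T], T = 8.8 h.
Σ tᵢ·10^(Lᵢ/10) = 0.5·10^(66.8/10) + 3·10^(79.0/10) + 5.3·10^(65.4/10) = 2.591e+08.
L_eq = 10·log₁₀(2.591e+08/8.8) = 74.69 dB(A).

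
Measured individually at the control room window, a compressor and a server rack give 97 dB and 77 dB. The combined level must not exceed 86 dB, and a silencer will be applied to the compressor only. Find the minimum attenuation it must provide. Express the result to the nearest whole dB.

12 dB

The untreated sources together contribute 10^(77/10) = 5.012e+07, i.e. 77.00 dB.
The limit corresponds to 10^(86/10) = 3.981e+08; subtracting the fixed part leaves 3.480e+08 for the compressor, i.e. 85.42 dB.
Required insertion loss = 97 − 85.42 = 11.58 dB.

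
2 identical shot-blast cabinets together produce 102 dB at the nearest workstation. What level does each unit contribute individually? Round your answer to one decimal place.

2 equal contributions raise the level by 10·log₁₀ 2 = 3.010 dB, so each unit alone gives 102 − 3.010.

99.0 dB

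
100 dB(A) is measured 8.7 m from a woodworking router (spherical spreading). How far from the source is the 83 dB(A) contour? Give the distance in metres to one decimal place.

61.6 m

For a point source L₁ − L₂ = 20·log₁₀(r₂/r₁), so r₂ = r₁·10^((L₁−L₂)/20).
r₂ = 8.7·10^((100−83)/20) = 8.7·10^(17.0/20) = 61.59 m.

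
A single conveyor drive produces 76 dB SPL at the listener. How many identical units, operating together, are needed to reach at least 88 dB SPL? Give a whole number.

16

Need L₁ + 10·log₁₀ N ≥ 88, i.e. log₁₀ N ≥ 1.20.
N ≥ 10^(12.0/10) = 15.849, so N = 16.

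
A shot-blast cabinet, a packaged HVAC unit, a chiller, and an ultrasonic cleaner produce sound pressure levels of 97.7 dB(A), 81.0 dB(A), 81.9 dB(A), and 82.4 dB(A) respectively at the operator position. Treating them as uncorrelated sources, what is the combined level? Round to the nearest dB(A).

Incoherent sources combine by intensity addition: L_total = 10·log₁₀(Σ 10^(L_i/10)).
Σ 10^(L/10) = 10^(97.7/10) + 10^(81.0/10) + 10^(81.9/10) + 10^(82.4/10) = 6.343e+09.
L_total = 10·log₁₀(6.343e+09) = 98.02 dB(A).

98 dB(A)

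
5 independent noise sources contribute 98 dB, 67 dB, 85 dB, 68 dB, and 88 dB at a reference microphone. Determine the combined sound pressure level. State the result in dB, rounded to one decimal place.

Incoherent sources combine by intensity addition: L_total = 10·log₁₀(Σ 10^(L_i/10)).
Σ 10^(L/10) = 10^(98/10) + 10^(67/10) + 10^(85/10) + 10^(68/10) + 10^(88/10) = 7.268e+09.
L_total = 10·log₁₀(7.268e+09) = 98.61 dB.

98.6 dB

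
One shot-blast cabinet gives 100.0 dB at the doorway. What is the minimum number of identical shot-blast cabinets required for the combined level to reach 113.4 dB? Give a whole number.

The shortfall is 113.4 − 100.0 = 13.4 dB, and N units add 10·log₁₀ N, so need 10·log₁₀ N ≥ 13.4.
N ≥ 10^(13.4/10) = 21.878, so N = 22.

22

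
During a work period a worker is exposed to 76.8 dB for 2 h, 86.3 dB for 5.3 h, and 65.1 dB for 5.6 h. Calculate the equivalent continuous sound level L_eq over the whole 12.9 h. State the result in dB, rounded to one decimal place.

82.7 dB

Weight each interval's intensity by its duration and average over T = 12.9 h:
Σ tᵢ·10^(Lᵢ/10) = 2·10^(76.8/10) + 5.3·10^(86.3/10) + 5.6·10^(65.1/10) = 2.375e+09.
L_eq = 10·log₁₀(2.375e+09/12.9) = 82.65 dB.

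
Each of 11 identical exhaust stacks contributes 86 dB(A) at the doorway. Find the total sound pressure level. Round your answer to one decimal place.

96.4 dB(A)

N identical incoherent sources raise the level by 10·log₁₀ N.
L_total = 86 + 10·log₁₀(11) = 86 + 10.414 = 96.41 dB(A).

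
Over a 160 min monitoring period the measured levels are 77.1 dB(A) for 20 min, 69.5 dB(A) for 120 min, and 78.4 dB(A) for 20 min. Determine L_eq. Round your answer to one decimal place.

Weight each interval's intensity by its duration and average over T = 160 min:
Σ tᵢ·10^(Lᵢ/10) = 20·10^(77.1/10) + 120·10^(69.5/10) + 20·10^(78.4/10) = 3.479e+09.
L_eq = 10·log₁₀(3.479e+09/160) = 73.37 dB(A).

73.4 dB(A)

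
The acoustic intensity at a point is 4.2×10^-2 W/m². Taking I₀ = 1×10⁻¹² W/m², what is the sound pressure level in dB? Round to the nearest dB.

I/I₀ = 4.2×10^-2/10⁻¹² = 4.2×10^10, and L = 10·log₁₀(I/I₀).
L = 10·(0.6232 + 10) = 106.23 dB.

106 dB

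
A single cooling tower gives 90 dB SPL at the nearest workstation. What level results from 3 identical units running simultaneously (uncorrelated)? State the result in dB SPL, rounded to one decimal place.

N identical incoherent sources raise the level by 10·log₁₀ N.
L_total = 90 + 10·log₁₀(3) = 90 + 4.771 = 94.77 dB SPL.

94.8 dB SPL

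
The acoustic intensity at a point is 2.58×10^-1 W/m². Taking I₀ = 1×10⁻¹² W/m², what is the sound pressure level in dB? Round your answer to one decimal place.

Dividing by I₀ shifts the exponent by 12: I/I₀ = 2.58×10^11.
L = 10·(0.4116 + 11) = 114.12 dB.

114.1 dB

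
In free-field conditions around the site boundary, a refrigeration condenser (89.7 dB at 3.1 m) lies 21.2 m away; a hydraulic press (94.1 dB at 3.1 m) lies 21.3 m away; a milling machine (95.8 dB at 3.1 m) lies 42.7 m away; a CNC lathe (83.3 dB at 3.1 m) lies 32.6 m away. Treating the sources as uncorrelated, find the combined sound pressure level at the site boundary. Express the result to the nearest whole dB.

Propagate each source to the receiver with L = L_ref − 20·log₁₀(r/r_ref), then add intensities.
refrigeration condenser: 89.7 − 20·log₁₀(21.2/3.1) = 89.7 − 16.70 = 73.00 dB.
hydraulic press: 94.1 − 20·log₁₀(21.3/3.1) = 94.1 − 16.74 = 77.36 dB.
milling machine: 95.8 − 20·log₁₀(42.7/3.1) = 95.8 − 22.78 = 73.02 dB.
CNC lathe: 83.3 − 20·log₁₀(32.6/3.1) = 83.3 − 20.44 = 62.86 dB.
Σ 10^(L/10) = 9.637e+07 → L_total = 10·log₁₀(9.637e+07) = 79.84 dB.

80 dB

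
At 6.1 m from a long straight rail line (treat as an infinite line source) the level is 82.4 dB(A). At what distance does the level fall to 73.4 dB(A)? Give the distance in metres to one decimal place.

48.5 m

Line-source spreading drops the level by 10·log₁₀(r₂/r₁); inverting, r₂/r₁ = 10^(ΔL/10).
r₂ = 6.1·10^((82.4−73.4)/10) = 6.1·10^(9.0/10) = 48.45 m.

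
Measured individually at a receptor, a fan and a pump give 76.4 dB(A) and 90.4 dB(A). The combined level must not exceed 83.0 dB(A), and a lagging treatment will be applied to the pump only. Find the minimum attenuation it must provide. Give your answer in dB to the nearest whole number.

Everything except the pump sums to 10^(76.4/10) = 4.365e+07 in linear terms, 76.40 dB(A).
To meet 83.0 dB(A) overall, the treated pump may contribute at most 10^(83.0/10) − 4.365e+07 = 1.559e+08, i.e. 81.93 dB(A).
Required insertion loss = 90.4 − 81.93 = 8.47 dB.

8 dB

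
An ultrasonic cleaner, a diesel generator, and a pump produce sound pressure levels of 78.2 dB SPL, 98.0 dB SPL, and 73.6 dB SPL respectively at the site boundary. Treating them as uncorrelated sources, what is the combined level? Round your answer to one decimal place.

98.1 dB SPL

Incoherent sources combine by intensity addition: L_total = 10·log₁₀(Σ 10^(L_i/10)).
Σ 10^(L/10) = 10^(78.2/10) + 10^(98.0/10) + 10^(73.6/10) = 6.399e+09.
L_total = 10·log₁₀(6.399e+09) = 98.06 dB SPL.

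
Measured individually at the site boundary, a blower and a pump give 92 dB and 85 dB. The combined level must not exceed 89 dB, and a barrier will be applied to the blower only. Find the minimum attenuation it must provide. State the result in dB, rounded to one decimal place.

Everything except the blower sums to 10^(85/10) = 3.162e+08 in linear terms, 85.00 dB.
To meet 89 dB overall, the treated blower may contribute at most 10^(89/10) − 3.162e+08 = 4.781e+08, i.e. 86.80 dB.
So the blower must be reduced from 92 to 86.80 dB: IL = 5.20 dB.

5.2 dB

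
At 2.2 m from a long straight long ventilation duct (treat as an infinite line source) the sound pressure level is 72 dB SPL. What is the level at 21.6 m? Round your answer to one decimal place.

Line-source attenuation: ΔL = 10·log₁₀(r₂/r₁) = 10·log₁₀(21.6/2.2) = 9.920 dB.
L₂ = 72 − 10·log₁₀(21.6/2.2) = 72 − 9.920 = 62.08 dB SPL.

62.1 dB SPL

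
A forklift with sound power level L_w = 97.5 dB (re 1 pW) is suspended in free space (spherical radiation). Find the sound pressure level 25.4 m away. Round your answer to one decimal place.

58.4 dB

The power spreads over a sphere of area 4π·r², so L_p = L_w − 10·log₁₀(4π·r²).
4π·r² = 8107 m², 10·log₁₀ of that is 39.089 dB.
L_p = 97.5 − 39.089 = 58.41 dB.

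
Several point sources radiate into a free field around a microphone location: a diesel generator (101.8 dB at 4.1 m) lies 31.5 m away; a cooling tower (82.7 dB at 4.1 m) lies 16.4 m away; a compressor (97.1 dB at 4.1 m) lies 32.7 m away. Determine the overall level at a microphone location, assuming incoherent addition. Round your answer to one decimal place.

Propagate each source to the receiver with L = L_ref − 20·log₁₀(r/r_ref), then add intensities.
diesel generator: 101.8 − 20·log₁₀(31.5/4.1) = 101.8 − 17.71 = 84.09 dB.
cooling tower: 82.7 − 20·log₁₀(16.4/4.1) = 82.7 − 12.04 = 70.66 dB.
compressor: 97.1 − 20·log₁₀(32.7/4.1) = 97.1 − 18.04 = 79.06 dB.
Σ 10^(L/10) = 3.487e+08 → L_total = 10·log₁₀(3.487e+08) = 85.42 dB.

85.4 dB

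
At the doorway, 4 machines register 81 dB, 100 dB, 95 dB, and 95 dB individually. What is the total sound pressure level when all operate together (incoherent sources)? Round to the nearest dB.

102 dB

For uncorrelated sources the intensities add, so convert each level to linear form, sum, and take 10·log₁₀ of the total.
Σ 10^(L/10) = 10^(81/10) + 10^(100/10) + 10^(95/10) + 10^(95/10) = 1.645e+10.
L_total = 10·log₁₀(1.645e+10) = 102.16 dB.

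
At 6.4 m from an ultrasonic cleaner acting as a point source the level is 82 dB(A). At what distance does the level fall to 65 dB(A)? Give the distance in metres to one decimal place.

Point-source spreading drops the level by 20·log₁₀(r₂/r₁); inverting, r₂/r₁ = 10^(ΔL/20).
r₂ = 6.4·10^((82−65)/20) = 6.4·10^(17.0/20) = 45.31 m.

45.3 m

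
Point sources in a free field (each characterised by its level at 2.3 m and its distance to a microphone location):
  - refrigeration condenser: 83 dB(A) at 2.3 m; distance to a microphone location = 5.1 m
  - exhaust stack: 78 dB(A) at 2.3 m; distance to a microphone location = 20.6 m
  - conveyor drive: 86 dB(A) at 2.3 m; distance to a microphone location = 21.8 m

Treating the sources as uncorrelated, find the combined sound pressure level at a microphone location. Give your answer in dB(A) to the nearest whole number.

Propagate each source to the receiver with L = L_ref − 20·log₁₀(r/r_ref), then add intensities.
refrigeration condenser: 83 − 20·log₁₀(5.1/2.3) = 83 − 6.92 = 76.08 dB(A).
exhaust stack: 78 − 20·log₁₀(20.6/2.3) = 78 − 19.04 = 58.96 dB(A).
conveyor drive: 86 − 20·log₁₀(21.8/2.3) = 86 − 19.53 = 66.47 dB(A).
Σ 10^(L/10) = 4.580e+07 → L_total = 10·log₁₀(4.580e+07) = 76.61 dB(A).

77 dB(A)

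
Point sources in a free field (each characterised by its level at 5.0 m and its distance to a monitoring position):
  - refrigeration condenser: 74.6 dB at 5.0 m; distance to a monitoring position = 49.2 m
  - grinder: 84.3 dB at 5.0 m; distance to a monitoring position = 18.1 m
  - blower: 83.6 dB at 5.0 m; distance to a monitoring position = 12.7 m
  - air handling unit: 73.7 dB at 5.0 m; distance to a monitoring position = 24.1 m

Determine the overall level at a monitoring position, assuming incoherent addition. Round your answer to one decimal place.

Apply inverse-square spreading to bring every level to the receiver, then sum 10^(L/10).
refrigeration condenser: 74.6 − 20·log₁₀(49.2/5.0) = 74.6 − 19.86 = 54.74 dB.
grinder: 84.3 − 20·log₁₀(18.1/5.0) = 84.3 − 11.17 = 73.13 dB.
blower: 83.6 − 20·log₁₀(12.7/5.0) = 83.6 − 8.10 = 75.50 dB.
air handling unit: 73.7 − 20·log₁₀(24.1/5.0) = 73.7 − 13.66 = 60.04 dB.
Σ 10^(L/10) = 5.735e+07 → L_total = 10·log₁₀(5.735e+07) = 77.59 dB.

77.6 dB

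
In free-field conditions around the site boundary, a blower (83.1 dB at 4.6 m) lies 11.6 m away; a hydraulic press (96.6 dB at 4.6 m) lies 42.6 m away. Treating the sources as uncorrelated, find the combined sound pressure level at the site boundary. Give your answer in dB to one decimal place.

79.3 dB

Propagate each source to the receiver with L = L_ref − 20·log₁₀(r/r_ref), then add intensities.
blower: 83.1 − 20·log₁₀(11.6/4.6) = 83.1 − 8.03 = 75.07 dB.
hydraulic press: 96.6 − 20·log₁₀(42.6/4.6) = 96.6 − 19.33 = 77.27 dB.
Σ 10^(L/10) = 8.540e+07 → L_total = 10·log₁₀(8.540e+07) = 79.31 dB.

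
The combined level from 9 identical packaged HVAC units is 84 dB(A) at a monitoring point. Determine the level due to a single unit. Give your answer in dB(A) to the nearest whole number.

For N identical incoherent sources L_total = L₁ + 10·log₁₀ N, so L₁ = 84 − 10·log₁₀(9) = 84 − 9.542.

74 dB(A)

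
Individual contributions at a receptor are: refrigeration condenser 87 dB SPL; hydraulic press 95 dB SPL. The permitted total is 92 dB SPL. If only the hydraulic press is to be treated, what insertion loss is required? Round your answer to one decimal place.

The untreated sources together contribute 10^(87/10) = 5.012e+08, i.e. 87.00 dB SPL.
To meet 92 dB SPL overall, the treated hydraulic press may contribute at most 10^(92/10) − 5.012e+08 = 1.084e+09, i.e. 90.35 dB SPL.
So the hydraulic press must be reduced from 95 to 90.35 dB SPL: IL = 4.65 dB.

4.7 dB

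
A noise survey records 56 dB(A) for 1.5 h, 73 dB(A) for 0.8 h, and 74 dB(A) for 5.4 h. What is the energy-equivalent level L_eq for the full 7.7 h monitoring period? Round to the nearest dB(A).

L_eq = 10·log₁₀[(1/T)·Σ tᵢ·10^(Lᵢ/10)] with T = 7.7 h.
Σ tᵢ·10^(Lᵢ/10) = 1.5·10^(56/10) + 0.8·10^(73/10) + 5.4·10^(74/10) = 1.522e+08.
L_eq = 10·log₁₀(1.522e+08/7.7) = 72.96 dB(A).

73 dB(A)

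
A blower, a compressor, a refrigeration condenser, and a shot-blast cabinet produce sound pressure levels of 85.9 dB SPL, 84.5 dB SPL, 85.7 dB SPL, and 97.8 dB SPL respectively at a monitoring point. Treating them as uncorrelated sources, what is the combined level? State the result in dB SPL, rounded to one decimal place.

For uncorrelated sources the intensities add, so convert each level to linear form, sum, and take 10·log₁₀ of the total.
Σ 10^(L/10) = 10^(85.9/10) + 10^(84.5/10) + 10^(85.7/10) + 10^(97.8/10) = 7.068e+09.
L_total = 10·log₁₀(7.068e+09) = 98.49 dB SPL.

98.5 dB SPL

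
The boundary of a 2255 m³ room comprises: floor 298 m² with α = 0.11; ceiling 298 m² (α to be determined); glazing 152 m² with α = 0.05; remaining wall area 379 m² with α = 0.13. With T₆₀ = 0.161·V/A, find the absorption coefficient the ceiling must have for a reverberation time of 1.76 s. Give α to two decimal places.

0.39

Required total absorption A = 0.161·2255/1.76 = 206.28 m².
Absorption from the other surfaces = 298·0.11 + 152·0.05 + 379·0.13 = 89.65 m², so the ceiling must supply 116.63 m² over 298 m².
α = 116.63/298 = 0.391.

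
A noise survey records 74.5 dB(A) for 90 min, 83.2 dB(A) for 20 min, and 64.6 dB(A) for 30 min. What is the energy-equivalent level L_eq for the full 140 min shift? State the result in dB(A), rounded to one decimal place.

The energy average is taken in the linear domain: L_eq = 10·log₁₀[(Σ tᵢ·10^(Lᵢ/10))/T], T = 140 min.
Σ tᵢ·10^(Lᵢ/10) = 90·10^(74.5/10) + 20·10^(83.2/10) + 30·10^(64.6/10) = 6.802e+09.
L_eq = 10·log₁₀(6.802e+09/140) = 76.86 dB(A).

76.9 dB(A)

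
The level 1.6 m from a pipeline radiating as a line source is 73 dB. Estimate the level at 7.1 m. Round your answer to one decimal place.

66.5 dB

Line-source attenuation: ΔL = 10·log₁₀(r₂/r₁) = 10·log₁₀(7.1/1.6) = 6.471 dB.
L₂ = 73 − 10·log₁₀(7.1/1.6) = 73 − 6.471 = 66.53 dB.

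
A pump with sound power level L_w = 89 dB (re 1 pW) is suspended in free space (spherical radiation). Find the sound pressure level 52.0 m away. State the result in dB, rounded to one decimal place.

43.7 dB

The power spreads over a sphere of area 4π·r², so L_p = L_w − 10·log₁₀(4π·r²).
4π·r² = 3.398e+04 m², 10·log₁₀ of that is 45.312 dB.
L_p = 89 − 45.312 = 43.69 dB.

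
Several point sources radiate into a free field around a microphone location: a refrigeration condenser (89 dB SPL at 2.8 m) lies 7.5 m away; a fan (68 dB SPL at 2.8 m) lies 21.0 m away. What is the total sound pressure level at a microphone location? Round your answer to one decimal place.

Propagate each source to the receiver with L = L_ref − 20·log₁₀(r/r_ref), then add intensities.
refrigeration condenser: 89 − 20·log₁₀(7.5/2.8) = 89 − 8.56 = 80.44 dB SPL.
fan: 68 − 20·log₁₀(21.0/2.8) = 68 − 17.50 = 50.50 dB SPL.
Σ 10^(L/10) = 1.108e+08 → L_total = 10·log₁₀(1.108e+08) = 80.45 dB SPL.

80.4 dB SPL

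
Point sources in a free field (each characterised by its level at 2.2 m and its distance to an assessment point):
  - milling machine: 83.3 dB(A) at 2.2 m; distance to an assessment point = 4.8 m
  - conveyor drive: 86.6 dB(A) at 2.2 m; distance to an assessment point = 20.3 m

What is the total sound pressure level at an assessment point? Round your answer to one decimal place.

77.0 dB(A)

Propagate each source to the receiver with L = L_ref − 20·log₁₀(r/r_ref), then add intensities.
milling machine: 83.3 − 20·log₁₀(4.8/2.2) = 83.3 − 6.78 = 76.52 dB(A).
conveyor drive: 86.6 − 20·log₁₀(20.3/2.2) = 86.6 − 19.30 = 67.30 dB(A).
Σ 10^(L/10) = 5.028e+07 → L_total = 10·log₁₀(5.028e+07) = 77.01 dB(A).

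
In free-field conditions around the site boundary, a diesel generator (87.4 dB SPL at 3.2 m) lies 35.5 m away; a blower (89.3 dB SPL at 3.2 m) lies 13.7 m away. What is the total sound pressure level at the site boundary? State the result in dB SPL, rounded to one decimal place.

Apply inverse-square spreading to bring every level to the receiver, then sum 10^(L/10).
diesel generator: 87.4 − 20·log₁₀(35.5/3.2) = 87.4 − 20.90 = 66.50 dB SPL.
blower: 89.3 − 20·log₁₀(13.7/3.2) = 89.3 − 12.63 = 76.67 dB SPL.
Σ 10^(L/10) = 5.090e+07 → L_total = 10·log₁₀(5.090e+07) = 77.07 dB SPL.

77.1 dB SPL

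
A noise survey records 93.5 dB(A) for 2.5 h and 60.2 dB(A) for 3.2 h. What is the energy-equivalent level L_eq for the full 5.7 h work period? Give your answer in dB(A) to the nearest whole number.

Weight each interval's intensity by its duration and average over T = 5.7 h:
Σ tᵢ·10^(Lᵢ/10) = 2.5·10^(93.5/10) + 3.2·10^(60.2/10) = 5.600e+09.
L_eq = 10·log₁₀(5.600e+09/5.7) = 89.92 dB(A).

90 dB(A)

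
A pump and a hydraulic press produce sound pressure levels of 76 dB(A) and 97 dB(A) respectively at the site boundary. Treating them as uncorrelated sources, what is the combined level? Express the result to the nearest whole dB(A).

For uncorrelated sources the intensities add, so convert each level to linear form, sum, and take 10·log₁₀ of the total.
Σ 10^(L/10) = 10^(76/10) + 10^(97/10) = 5.052e+09.
L_total = 10·log₁₀(5.052e+09) = 97.03 dB(A).

97 dB(A)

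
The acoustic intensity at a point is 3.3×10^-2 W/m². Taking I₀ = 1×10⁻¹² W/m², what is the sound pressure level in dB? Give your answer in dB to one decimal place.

105.2 dB

L = 10·log₁₀(I/I₀) = 10·log₁₀(3.3×10^-2/10⁻¹²) = 10·log₁₀(3.3×10^10).
L = 10·(0.5185 + 10) = 105.19 dB.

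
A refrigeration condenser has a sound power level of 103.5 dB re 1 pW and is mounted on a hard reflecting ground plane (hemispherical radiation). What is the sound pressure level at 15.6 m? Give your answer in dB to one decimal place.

L_p = L_w − 10·log₁₀(2π·r²) with r = 15.6 m.
2π·r² = 1529 m², 10·log₁₀ of that is 31.844 dB.
L_p = 103.5 − 31.844 = 71.66 dB.

71.7 dB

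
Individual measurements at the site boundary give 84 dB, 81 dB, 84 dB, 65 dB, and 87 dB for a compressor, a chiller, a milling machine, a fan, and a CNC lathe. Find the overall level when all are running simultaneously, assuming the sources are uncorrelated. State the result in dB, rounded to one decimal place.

Incoherent sources combine by intensity addition: L_total = 10·log₁₀(Σ 10^(L_i/10)).
Σ 10^(L/10) = 10^(84/10) + 10^(81/10) + 10^(84/10) + 10^(65/10) + 10^(87/10) = 1.133e+09.
L_total = 10·log₁₀(1.133e+09) = 90.54 dB.

90.5 dB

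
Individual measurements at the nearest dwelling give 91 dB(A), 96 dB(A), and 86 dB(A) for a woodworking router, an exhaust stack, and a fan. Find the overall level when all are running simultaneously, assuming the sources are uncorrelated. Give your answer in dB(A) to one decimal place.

97.5 dB(A)

Incoherent sources combine by intensity addition: L_total = 10·log₁₀(Σ 10^(L_i/10)).
Σ 10^(L/10) = 10^(91/10) + 10^(96/10) + 10^(86/10) = 5.638e+09.
L_total = 10·log₁₀(5.638e+09) = 97.51 dB(A).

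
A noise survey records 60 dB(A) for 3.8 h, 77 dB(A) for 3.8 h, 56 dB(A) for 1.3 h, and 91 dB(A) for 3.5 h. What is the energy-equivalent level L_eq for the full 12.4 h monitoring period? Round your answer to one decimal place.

85.7 dB(A)

Weight each interval's intensity by its duration and average over T = 12.4 h:
Σ tᵢ·10^(Lᵢ/10) = 3.8·10^(60/10) + 3.8·10^(77/10) + 1.3·10^(56/10) + 3.5·10^(91/10) = 4.601e+09.
L_eq = 10·log₁₀(4.601e+09/12.4) = 85.69 dB(A).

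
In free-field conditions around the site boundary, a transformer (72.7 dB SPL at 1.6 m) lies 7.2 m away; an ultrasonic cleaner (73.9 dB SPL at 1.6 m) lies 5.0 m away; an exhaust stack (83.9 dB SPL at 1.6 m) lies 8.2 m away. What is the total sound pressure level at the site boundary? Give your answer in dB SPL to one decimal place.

Propagate each source to the receiver with L = L_ref − 20·log₁₀(r/r_ref), then add intensities.
transformer: 72.7 − 20·log₁₀(7.2/1.6) = 72.7 − 13.06 = 59.64 dB SPL.
ultrasonic cleaner: 73.9 − 20·log₁₀(5.0/1.6) = 73.9 − 9.90 = 64.00 dB SPL.
exhaust stack: 83.9 − 20·log₁₀(8.2/1.6) = 83.9 − 14.19 = 69.71 dB SPL.
Σ 10^(L/10) = 1.278e+07 → L_total = 10·log₁₀(1.278e+07) = 71.06 dB SPL.

71.1 dB SPL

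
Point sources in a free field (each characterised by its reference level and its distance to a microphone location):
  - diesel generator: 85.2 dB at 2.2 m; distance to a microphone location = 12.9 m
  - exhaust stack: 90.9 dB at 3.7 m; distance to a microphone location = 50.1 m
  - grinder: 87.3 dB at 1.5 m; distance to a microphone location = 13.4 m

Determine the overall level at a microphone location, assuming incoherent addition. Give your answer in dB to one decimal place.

Propagate each source to the receiver with L = L_ref − 20·log₁₀(r/r_ref), then add intensities.
diesel generator: 85.2 − 20·log₁₀(12.9/2.2) = 85.2 − 15.36 = 69.84 dB.
exhaust stack: 90.9 − 20·log₁₀(50.1/3.7) = 90.9 − 22.63 = 68.27 dB.
grinder: 87.3 − 20·log₁₀(13.4/1.5) = 87.3 − 19.02 = 68.28 dB.
Σ 10^(L/10) = 2.307e+07 → L_total = 10·log₁₀(2.307e+07) = 73.63 dB.

73.6 dB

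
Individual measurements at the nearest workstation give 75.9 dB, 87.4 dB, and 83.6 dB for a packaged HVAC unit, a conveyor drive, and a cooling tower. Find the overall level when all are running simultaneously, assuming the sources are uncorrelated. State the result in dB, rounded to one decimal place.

For uncorrelated sources the intensities add, so convert each level to linear form, sum, and take 10·log₁₀ of the total.
Σ 10^(L/10) = 10^(75.9/10) + 10^(87.4/10) + 10^(83.6/10) = 8.175e+08.
L_total = 10·log₁₀(8.175e+08) = 89.13 dB.

89.1 dB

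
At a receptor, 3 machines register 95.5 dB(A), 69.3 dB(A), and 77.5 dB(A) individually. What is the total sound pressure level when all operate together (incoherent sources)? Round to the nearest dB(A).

Incoherent sources combine by intensity addition: L_total = 10·log₁₀(Σ 10^(L_i/10)).
Σ 10^(L/10) = 10^(95.5/10) + 10^(69.3/10) + 10^(77.5/10) = 3.613e+09.
L_total = 10·log₁₀(3.613e+09) = 95.58 dB(A).

96 dB(A)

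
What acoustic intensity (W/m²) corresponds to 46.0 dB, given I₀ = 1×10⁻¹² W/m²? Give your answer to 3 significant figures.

I/I₀ = 10^(46.0/10) = 3.981e+04, so I = 3.981e+04 × 10⁻¹² W/m².

3.98e-08 W/m²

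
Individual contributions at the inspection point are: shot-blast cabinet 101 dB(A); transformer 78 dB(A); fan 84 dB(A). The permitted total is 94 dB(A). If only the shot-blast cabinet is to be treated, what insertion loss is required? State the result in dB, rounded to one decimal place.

Fixed contribution from the other sources: Σ 10^(L/10) = 10^(78/10) + 10^(84/10) = 3.143e+08 (84.97 dB(A)).
To meet 94 dB(A) overall, the treated shot-blast cabinet may contribute at most 10^(94/10) − 3.143e+08 = 2.198e+09, i.e. 93.42 dB(A).
Required insertion loss = 101 − 93.42 = 7.58 dB.

7.6 dB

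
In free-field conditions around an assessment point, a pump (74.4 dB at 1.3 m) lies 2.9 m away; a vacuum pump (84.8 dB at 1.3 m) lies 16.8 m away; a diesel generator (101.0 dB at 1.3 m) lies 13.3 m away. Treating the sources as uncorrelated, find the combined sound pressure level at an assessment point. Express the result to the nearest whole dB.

Apply inverse-square spreading to bring every level to the receiver, then sum 10^(L/10).
pump: 74.4 − 20·log₁₀(2.9/1.3) = 74.4 − 6.97 = 67.43 dB.
vacuum pump: 84.8 − 20·log₁₀(16.8/1.3) = 84.8 − 22.23 = 62.57 dB.
diesel generator: 101.0 − 20·log₁₀(13.3/1.3) = 101.0 − 20.20 = 80.80 dB.
Σ 10^(L/10) = 1.276e+08 → L_total = 10·log₁₀(1.276e+08) = 81.06 dB.

81 dB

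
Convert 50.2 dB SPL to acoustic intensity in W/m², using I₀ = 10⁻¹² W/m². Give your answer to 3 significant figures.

I = I₀·10^(L/10) = 10⁻¹² × 10^(50.2/10) = 10^(-6.980).

1.05e-07 W/m²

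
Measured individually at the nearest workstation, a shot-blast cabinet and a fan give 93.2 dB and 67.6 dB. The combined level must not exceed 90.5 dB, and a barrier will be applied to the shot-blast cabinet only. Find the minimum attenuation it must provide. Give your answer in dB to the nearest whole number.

Everything except the shot-blast cabinet sums to 10^(67.6/10) = 5.754e+06 in linear terms, 67.60 dB.
The limit corresponds to 10^(90.5/10) = 1.122e+09; subtracting the fixed part leaves 1.116e+09 for the shot-blast cabinet, i.e. 90.48 dB.
Required insertion loss = 93.2 − 90.48 = 2.72 dB.

3 dB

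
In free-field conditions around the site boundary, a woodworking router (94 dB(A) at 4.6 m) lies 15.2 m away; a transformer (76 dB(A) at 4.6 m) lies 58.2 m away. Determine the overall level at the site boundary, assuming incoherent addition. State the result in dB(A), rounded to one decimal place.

Apply inverse-square spreading to bring every level to the receiver, then sum 10^(L/10).
woodworking router: 94 − 20·log₁₀(15.2/4.6) = 94 − 10.38 = 83.62 dB(A).
transformer: 76 − 20·log₁₀(58.2/4.6) = 76 − 22.04 = 53.96 dB(A).
Σ 10^(L/10) = 2.303e+08 → L_total = 10·log₁₀(2.303e+08) = 83.62 dB(A).

83.6 dB(A)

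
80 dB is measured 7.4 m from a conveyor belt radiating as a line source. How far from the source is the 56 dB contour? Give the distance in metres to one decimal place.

For a line source L₁ − L₂ = 10·log₁₀(r₂/r₁), so r₂ = r₁·10^((L₁−L₂)/10).
r₂ = 7.4·10^((80−56)/10) = 7.4·10^(24.0/10) = 1858.80 m.

1858.8 m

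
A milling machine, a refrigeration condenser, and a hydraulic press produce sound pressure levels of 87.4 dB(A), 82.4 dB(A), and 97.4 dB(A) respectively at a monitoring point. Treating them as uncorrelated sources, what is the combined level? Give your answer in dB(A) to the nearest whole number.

98 dB(A)

For uncorrelated sources the intensities add, so convert each level to linear form, sum, and take 10·log₁₀ of the total.
Σ 10^(L/10) = 10^(87.4/10) + 10^(82.4/10) + 10^(97.4/10) = 6.219e+09.
L_total = 10·log₁₀(6.219e+09) = 97.94 dB(A).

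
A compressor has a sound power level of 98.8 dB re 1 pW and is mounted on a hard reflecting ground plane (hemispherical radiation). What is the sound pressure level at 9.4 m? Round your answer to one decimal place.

71.4 dB

Free-field hemispherical radiation: L_p = L_w − 10·log₁₀(2π·r²), r = 9.4 m.
2π·r² = 555.2 m², 10·log₁₀ of that is 27.444 dB.
L_p = 98.8 − 27.444 = 71.36 dB.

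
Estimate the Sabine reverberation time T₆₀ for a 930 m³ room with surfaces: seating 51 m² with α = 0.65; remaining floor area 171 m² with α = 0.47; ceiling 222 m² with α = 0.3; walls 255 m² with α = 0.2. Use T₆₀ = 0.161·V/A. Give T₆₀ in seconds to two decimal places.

Summing Sᵢαᵢ: 51·0.65 + 171·0.47 + 222·0.3 + 255·0.2 = 231.12 m².
T₆₀ = 0.161·V/A = 0.161·930/231.12 = 0.648 s.

0.65 s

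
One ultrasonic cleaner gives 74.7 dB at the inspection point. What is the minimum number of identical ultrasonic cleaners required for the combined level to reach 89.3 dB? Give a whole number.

29

The shortfall is 89.3 − 74.7 = 14.6 dB, and N units add 10·log₁₀ N, so need 10·log₁₀ N ≥ 14.6.
N ≥ 10^(14.6/10) = 28.840, so N = 29.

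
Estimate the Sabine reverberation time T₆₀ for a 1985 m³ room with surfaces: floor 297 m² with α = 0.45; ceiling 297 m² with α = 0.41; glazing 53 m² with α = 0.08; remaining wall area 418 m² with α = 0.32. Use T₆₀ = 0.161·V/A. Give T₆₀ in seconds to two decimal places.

0.81 s

Total absorption A = 297·0.45 + 297·0.41 + 53·0.08 + 418·0.32 = 393.42 m² sabins.
T₆₀ = 0.161·V/A = 0.161·1985/393.42 = 0.812 s.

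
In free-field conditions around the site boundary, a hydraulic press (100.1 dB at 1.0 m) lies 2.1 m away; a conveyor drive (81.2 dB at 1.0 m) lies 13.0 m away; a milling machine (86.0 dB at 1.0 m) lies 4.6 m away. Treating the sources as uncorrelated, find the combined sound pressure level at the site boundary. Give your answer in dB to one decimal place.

93.7 dB

Apply inverse-square spreading to bring every level to the receiver, then sum 10^(L/10).
hydraulic press: 100.1 − 20·log₁₀(2.1/1.0) = 100.1 − 6.44 = 93.66 dB.
conveyor drive: 81.2 − 20·log₁₀(13.0/1.0) = 81.2 − 22.28 = 58.92 dB.
milling machine: 86.0 − 20·log₁₀(4.6/1.0) = 86.0 − 13.26 = 72.74 dB.
Σ 10^(L/10) = 2.340e+09 → L_total = 10·log₁₀(2.340e+09) = 93.69 dB.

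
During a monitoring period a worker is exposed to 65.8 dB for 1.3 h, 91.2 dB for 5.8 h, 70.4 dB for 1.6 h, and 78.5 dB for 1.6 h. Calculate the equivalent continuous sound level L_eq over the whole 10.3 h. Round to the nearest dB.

89 dB

Weight each interval's intensity by its duration and average over T = 10.3 h:
Σ tᵢ·10^(Lᵢ/10) = 1.3·10^(65.8/10) + 5.8·10^(91.2/10) + 1.6·10^(70.4/10) + 1.6·10^(78.5/10) = 7.782e+09.
L_eq = 10·log₁₀(7.782e+09/10.3) = 88.78 dB.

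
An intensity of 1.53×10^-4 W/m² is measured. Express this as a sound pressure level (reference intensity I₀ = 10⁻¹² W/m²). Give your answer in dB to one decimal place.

81.8 dB

I/I₀ = 1.53×10^-4/10⁻¹² = 1.53×10^8, and L = 10·log₁₀(I/I₀).
L = 10·(0.1847 + 8) = 81.85 dB.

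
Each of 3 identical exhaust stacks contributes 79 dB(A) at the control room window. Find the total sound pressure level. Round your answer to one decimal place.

N identical incoherent sources raise the level by 10·log₁₀ N.
L_total = 79 + 10·log₁₀(3) = 79 + 4.771 = 83.77 dB(A).

83.8 dB(A)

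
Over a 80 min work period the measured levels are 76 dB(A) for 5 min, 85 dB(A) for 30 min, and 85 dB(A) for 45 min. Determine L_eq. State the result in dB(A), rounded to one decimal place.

84.8 dB(A)

Weight each interval's intensity by its duration and average over T = 80 min:
Σ tᵢ·10^(Lᵢ/10) = 5·10^(76/10) + 30·10^(85/10) + 45·10^(85/10) = 2.392e+10.
L_eq = 10·log₁₀(2.392e+10/80) = 84.76 dB(A).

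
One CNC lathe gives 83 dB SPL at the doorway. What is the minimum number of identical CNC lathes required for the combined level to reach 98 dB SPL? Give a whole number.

32

N identical sources give L₁ + 10·log₁₀ N, so require 10·log₁₀ N ≥ 98 − 83 = 15.0 dB.
N ≥ 10^(15.0/10) = 31.623, so N = 32.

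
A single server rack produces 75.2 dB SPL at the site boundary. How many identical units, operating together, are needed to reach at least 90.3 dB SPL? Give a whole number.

The shortfall is 90.3 − 75.2 = 15.1 dB, and N units add 10·log₁₀ N, so need 10·log₁₀ N ≥ 15.1.
N ≥ 10^(15.1/10) = 32.359, so N = 33.

33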